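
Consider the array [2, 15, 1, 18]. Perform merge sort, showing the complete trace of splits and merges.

Merge sort trace:

Split: [2, 15, 1, 18] -> [2, 15] and [1, 18]
  Split: [2, 15] -> [2] and [15]
  Merge: [2] + [15] -> [2, 15]
  Split: [1, 18] -> [1] and [18]
  Merge: [1] + [18] -> [1, 18]
Merge: [2, 15] + [1, 18] -> [1, 2, 15, 18]

Final sorted array: [1, 2, 15, 18]

The merge sort proceeds by recursively splitting the array and merging sorted halves.
After all merges, the sorted array is [1, 2, 15, 18].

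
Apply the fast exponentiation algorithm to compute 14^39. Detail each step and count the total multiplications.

Computing 14^39 by squaring (build up from 14^1; each line after the first costs one multiplication):

14^1 = 14
14^2 = (14^1)^2 = 14^2 = 196
14^4 = (14^2)^2 = 196^2 = 38416
14^8 = (14^4)^2 = 38416^2 = 1475789056
14^9 = 14 * 14^8 = 14 * 1475789056 = 20661046784
14^18 = (14^9)^2 = 20661046784^2 = 426878854210636742656
14^19 = 14 * 14^18 = 14 * 426878854210636742656 = 5976303958948914397184
14^38 = (14^19)^2 = 5976303958948914397184^2 = 35716209009748467500288285041727074107129856
14^39 = 14 * 14^38 = 14 * 35716209009748467500288285041727074107129856 = 500026926136478545004035990584179037499817984

Result: 500026926136478545004035990584179037499817984
Multiplications needed: 8 (8 lines after 14^1)

14^39 = 500026926136478545004035990584179037499817984. Using exponentiation by squaring, this requires 8 multiplications. The key idea: if the exponent is even, square the half-power; if odd, multiply by the base once.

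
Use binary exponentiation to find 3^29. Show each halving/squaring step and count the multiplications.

Computing 3^29 by squaring (build up from 3^1; each line after the first costs one multiplication):

3^1 = 3
3^2 = (3^1)^2 = 3^2 = 9
3^3 = 3 * 3^2 = 3 * 9 = 27
3^6 = (3^3)^2 = 27^2 = 729
3^7 = 3 * 3^6 = 3 * 729 = 2187
3^14 = (3^7)^2 = 2187^2 = 4782969
3^28 = (3^14)^2 = 4782969^2 = 22876792454961
3^29 = 3 * 3^28 = 3 * 22876792454961 = 68630377364883

Result: 68630377364883
Multiplications needed: 7 (7 lines after 3^1)

3^29 = 68630377364883. Using exponentiation by squaring, this requires 7 multiplications. The key idea: if the exponent is even, square the half-power; if odd, multiply by the base once.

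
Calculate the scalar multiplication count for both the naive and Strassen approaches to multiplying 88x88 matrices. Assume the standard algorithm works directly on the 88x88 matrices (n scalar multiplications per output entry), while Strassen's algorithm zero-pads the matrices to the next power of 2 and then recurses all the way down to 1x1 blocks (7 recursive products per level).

Matrix multiplication for 88x88 matrices:

Strassen's algorithm requires power-of-2 dimensions. Pad 88x88 to 128x128 (next power of 2).

Standard algorithm: 88^3 = 681472 multiplications
Strassen's algorithm: 7^(log2(128)) = 7^7 = 823543 multiplications
Difference: 681472 - 823543 = -142071 (Strassen uses MORE here due to padding overhead — for small or just-over-power-of-2 n, padding can outweigh the per-level savings)

Standard: 681472 multiplications (88^3). Strassen: 823543 multiplications (7^7, after padding to 128x128). Strassen reduces 8 recursive multiplications to 7 at each level.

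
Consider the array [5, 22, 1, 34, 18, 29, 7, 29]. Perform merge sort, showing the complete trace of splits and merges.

Merge sort trace:

Split: [5, 22, 1, 34, 18, 29, 7, 29] -> [5, 22, 1, 34] and [18, 29, 7, 29]
  Split: [5, 22, 1, 34] -> [5, 22] and [1, 34]
    Split: [5, 22] -> [5] and [22]
    Merge: [5] + [22] -> [5, 22]
    Split: [1, 34] -> [1] and [34]
    Merge: [1] + [34] -> [1, 34]
  Merge: [5, 22] + [1, 34] -> [1, 5, 22, 34]
  Split: [18, 29, 7, 29] -> [18, 29] and [7, 29]
    Split: [18, 29] -> [18] and [29]
    Merge: [18] + [29] -> [18, 29]
    Split: [7, 29] -> [7] and [29]
    Merge: [7] + [29] -> [7, 29]
  Merge: [18, 29] + [7, 29] -> [7, 18, 29, 29]
Merge: [1, 5, 22, 34] + [7, 18, 29, 29] -> [1, 5, 7, 18, 22, 29, 29, 34]

Final sorted array: [1, 5, 7, 18, 22, 29, 29, 34]

The merge sort proceeds by recursively splitting the array and merging sorted halves.
After all merges, the sorted array is [1, 5, 7, 18, 22, 29, 29, 34].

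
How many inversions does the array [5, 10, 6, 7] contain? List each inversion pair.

Finding inversions in [5, 10, 6, 7]:

(1, 2): arr[1]=10 > arr[2]=6
(1, 3): arr[1]=10 > arr[3]=7

Total inversions: 2

The array has 2 inversion(s): (1,2), (1,3). Each pair (i,j) satisfies i < j and arr[i] > arr[j].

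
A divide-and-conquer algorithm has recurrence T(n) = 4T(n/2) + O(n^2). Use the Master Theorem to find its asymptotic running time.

Master Theorem for T(n) = 4T(n/2) + O(n^2):

a = 4, b = 2, c = 2
log_b(a) = log_2(4) = 2.0000

Case 2: c = 2 = log_2(4) = 2.0000
T(n) = O(n^2 log n) = O(n^2 log n)

For T(n) = 4T(n/2) + O(n^2): log_2(4) = 2.0000. This is Case 2 of the Master Theorem (c = log_b(a), equal work at all levels), giving O(n^2 log n).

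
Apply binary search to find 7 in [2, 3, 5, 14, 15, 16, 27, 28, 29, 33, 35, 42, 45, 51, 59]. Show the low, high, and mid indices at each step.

Binary search for 7 in [2, 3, 5, 14, 15, 16, 27, 28, 29, 33, 35, 42, 45, 51, 59]:

lo=0, hi=14, mid=7, arr[mid]=28 -> 28 > 7, search left half
lo=0, hi=6, mid=3, arr[mid]=14 -> 14 > 7, search left half
lo=0, hi=2, mid=1, arr[mid]=3 -> 3 < 7, search right half
lo=2, hi=2, mid=2, arr[mid]=5 -> 5 < 7, search right half
lo=3 > hi=2, target 7 not found

Binary search determines that 7 is not in the array after 4 comparisons. The search space was exhausted without finding the target.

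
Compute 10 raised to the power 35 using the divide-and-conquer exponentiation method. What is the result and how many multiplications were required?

Computing 10^35 by squaring (build up from 10^1; each line after the first costs one multiplication):

10^1 = 10
10^2 = (10^1)^2 = 10^2 = 100
10^4 = (10^2)^2 = 100^2 = 10000
10^8 = (10^4)^2 = 10000^2 = 100000000
10^16 = (10^8)^2 = 100000000^2 = 10000000000000000
10^17 = 10 * 10^16 = 10 * 10000000000000000 = 100000000000000000
10^34 = (10^17)^2 = 100000000000000000^2 = 10000000000000000000000000000000000
10^35 = 10 * 10^34 = 10 * 10000000000000000000000000000000000 = 100000000000000000000000000000000000

Result: 100000000000000000000000000000000000
Multiplications needed: 7 (7 lines after 10^1)

10^35 = 100000000000000000000000000000000000. Using exponentiation by squaring, this requires 7 multiplications. The key idea: if the exponent is even, square the half-power; if odd, multiply by the base once.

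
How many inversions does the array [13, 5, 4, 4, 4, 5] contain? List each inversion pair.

Finding inversions in [13, 5, 4, 4, 4, 5]:

(0, 1): arr[0]=13 > arr[1]=5
(0, 2): arr[0]=13 > arr[2]=4
(0, 3): arr[0]=13 > arr[3]=4
(0, 4): arr[0]=13 > arr[4]=4
(0, 5): arr[0]=13 > arr[5]=5
(1, 2): arr[1]=5 > arr[2]=4
(1, 3): arr[1]=5 > arr[3]=4
(1, 4): arr[1]=5 > arr[4]=4

Total inversions: 8

The array has 8 inversion(s): (0,1), (0,2), (0,3), (0,4), (0,5), (1,2), (1,3), (1,4). Each pair (i,j) satisfies i < j and arr[i] > arr[j].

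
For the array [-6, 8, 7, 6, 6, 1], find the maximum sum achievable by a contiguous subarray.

Using Kadane's algorithm on [-6, 8, 7, 6, 6, 1]:

Scanning through the array:
Position 1 (value 8): max_ending_here = 8, max_so_far = 8
Position 2 (value 7): max_ending_here = 15, max_so_far = 15
Position 3 (value 6): max_ending_here = 21, max_so_far = 21
Position 4 (value 6): max_ending_here = 27, max_so_far = 27
Position 5 (value 1): max_ending_here = 28, max_so_far = 28

Maximum subarray: [8, 7, 6, 6, 1]
Maximum sum: 28

The maximum subarray is [8, 7, 6, 6, 1] with sum 28. This subarray runs from index 1 to index 5.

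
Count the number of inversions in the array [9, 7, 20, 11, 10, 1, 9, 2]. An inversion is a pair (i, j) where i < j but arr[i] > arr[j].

Finding inversions in [9, 7, 20, 11, 10, 1, 9, 2]:

(0, 1): arr[0]=9 > arr[1]=7
(0, 5): arr[0]=9 > arr[5]=1
(0, 7): arr[0]=9 > arr[7]=2
(1, 5): arr[1]=7 > arr[5]=1
(1, 7): arr[1]=7 > arr[7]=2
(2, 3): arr[2]=20 > arr[3]=11
(2, 4): arr[2]=20 > arr[4]=10
(2, 5): arr[2]=20 > arr[5]=1
(2, 6): arr[2]=20 > arr[6]=9
(2, 7): arr[2]=20 > arr[7]=2
(3, 4): arr[3]=11 > arr[4]=10
(3, 5): arr[3]=11 > arr[5]=1
(3, 6): arr[3]=11 > arr[6]=9
(3, 7): arr[3]=11 > arr[7]=2
(4, 5): arr[4]=10 > arr[5]=1
(4, 6): arr[4]=10 > arr[6]=9
(4, 7): arr[4]=10 > arr[7]=2
(6, 7): arr[6]=9 > arr[7]=2

Total inversions: 18

The array has 18 inversion(s): (0,1), (0,5), (0,7), (1,5), (1,7), (2,3), (2,4), (2,5), (2,6), (2,7), (3,4), (3,5), (3,6), (3,7), (4,5), (4,6), (4,7), (6,7). Each pair (i,j) satisfies i < j and arr[i] > arr[j].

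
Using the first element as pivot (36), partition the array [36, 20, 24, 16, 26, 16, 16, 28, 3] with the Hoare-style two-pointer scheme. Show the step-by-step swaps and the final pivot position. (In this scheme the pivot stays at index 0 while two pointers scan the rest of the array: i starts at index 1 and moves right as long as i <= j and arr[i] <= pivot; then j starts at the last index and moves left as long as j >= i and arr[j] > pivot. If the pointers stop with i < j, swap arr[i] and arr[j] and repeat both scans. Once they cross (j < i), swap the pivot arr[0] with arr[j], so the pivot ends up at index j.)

Hoare-style two-pointer partition with pivot = 36:

Initial array: [36, 20, 24, 16, 26, 16, 16, 28, 3]

Pointers start at i = 1, j = 8.
i ends at 9, j ends at 8: the pointers have crossed (j < i), so scanning stops.

Swap pivot arr[0] with arr[8] to place pivot at position 8: [3, 20, 24, 16, 26, 16, 16, 28, 36]
Pivot position: 8

After partitioning with pivot 36, the array becomes [3, 20, 24, 16, 26, 16, 16, 28, 36]. The pivot is placed at index 8. All elements to the left of the pivot are <= 36, and all elements to the right are > 36.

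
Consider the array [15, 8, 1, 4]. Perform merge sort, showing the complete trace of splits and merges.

Merge sort trace:

Split: [15, 8, 1, 4] -> [15, 8] and [1, 4]
  Split: [15, 8] -> [15] and [8]
  Merge: [15] + [8] -> [8, 15]
  Split: [1, 4] -> [1] and [4]
  Merge: [1] + [4] -> [1, 4]
Merge: [8, 15] + [1, 4] -> [1, 4, 8, 15]

Final sorted array: [1, 4, 8, 15]

The merge sort proceeds by recursively splitting the array and merging sorted halves.
After all merges, the sorted array is [1, 4, 8, 15].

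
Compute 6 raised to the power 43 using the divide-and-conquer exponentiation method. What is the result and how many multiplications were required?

Computing 6^43 by squaring (build up from 6^1; each line after the first costs one multiplication):

6^1 = 6
6^2 = (6^1)^2 = 6^2 = 36
6^4 = (6^2)^2 = 36^2 = 1296
6^5 = 6 * 6^4 = 6 * 1296 = 7776
6^10 = (6^5)^2 = 7776^2 = 60466176
6^20 = (6^10)^2 = 60466176^2 = 3656158440062976
6^21 = 6 * 6^20 = 6 * 3656158440062976 = 21936950640377856
6^42 = (6^21)^2 = 21936950640377856^2 = 481229803398374426442198455156736
6^43 = 6 * 6^42 = 6 * 481229803398374426442198455156736 = 2887378820390246558653190730940416

Result: 2887378820390246558653190730940416
Multiplications needed: 8 (8 lines after 6^1)

6^43 = 2887378820390246558653190730940416. Using exponentiation by squaring, this requires 8 multiplications. The key idea: if the exponent is even, square the half-power; if odd, multiply by the base once.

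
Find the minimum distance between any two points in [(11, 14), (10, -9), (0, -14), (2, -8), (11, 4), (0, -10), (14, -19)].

Computing all pairwise distances among 7 points:

d((11, 14), (10, -9)) = 23.0217
d((11, 14), (0, -14)) = 30.0832
d((11, 14), (2, -8)) = 23.7697
d((11, 14), (11, 4)) = 10.0
d((11, 14), (0, -10)) = 26.4008
d((11, 14), (14, -19)) = 33.1361
d((10, -9), (0, -14)) = 11.1803
d((10, -9), (2, -8)) = 8.0623
d((10, -9), (11, 4)) = 13.0384
d((10, -9), (0, -10)) = 10.0499
d((10, -9), (14, -19)) = 10.7703
d((0, -14), (2, -8)) = 6.3246
d((0, -14), (11, 4)) = 21.095
d((0, -14), (0, -10)) = 4.0
d((0, -14), (14, -19)) = 14.8661
d((2, -8), (11, 4)) = 15.0
d((2, -8), (0, -10)) = 2.8284 <-- minimum
d((2, -8), (14, -19)) = 16.2788
d((11, 4), (0, -10)) = 17.8045
d((11, 4), (14, -19)) = 23.1948
d((0, -10), (14, -19)) = 16.6433

Closest pair: (2, -8) and (0, -10) with distance 2.8284

The closest pair is (2, -8) and (0, -10) with Euclidean distance 2.8284. For 7 points, brute-force pairwise comparison is shown above. For large n, the divide-and-conquer algorithm (sort by x, recurse on halves, check the dividing strip) achieves O(n log n).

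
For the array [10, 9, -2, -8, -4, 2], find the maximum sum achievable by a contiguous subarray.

Using Kadane's algorithm on [10, 9, -2, -8, -4, 2]:

Scanning through the array:
Position 1 (value 9): max_ending_here = 19, max_so_far = 19
Position 2 (value -2): max_ending_here = 17, max_so_far = 19
Position 3 (value -8): max_ending_here = 9, max_so_far = 19
Position 4 (value -4): max_ending_here = 5, max_so_far = 19
Position 5 (value 2): max_ending_here = 7, max_so_far = 19

Maximum subarray: [10, 9]
Maximum sum: 19

The maximum subarray is [10, 9] with sum 19. This subarray runs from index 0 to index 1.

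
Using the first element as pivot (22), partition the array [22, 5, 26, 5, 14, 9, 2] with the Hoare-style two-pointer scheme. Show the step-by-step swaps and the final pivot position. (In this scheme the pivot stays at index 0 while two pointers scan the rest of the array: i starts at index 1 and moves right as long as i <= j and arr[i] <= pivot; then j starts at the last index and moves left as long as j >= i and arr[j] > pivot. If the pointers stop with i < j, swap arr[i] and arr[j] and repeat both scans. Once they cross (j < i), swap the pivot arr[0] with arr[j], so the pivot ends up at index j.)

Hoare-style two-pointer partition with pivot = 22:

Initial array: [22, 5, 26, 5, 14, 9, 2]

Pointers start at i = 1, j = 6.
i stops at index 2 (arr[2]=26 > 22), j stops at index 6 (arr[6]=2 <= 22): swap arr[2] and arr[6], array becomes [22, 5, 2, 5, 14, 9, 26]
i ends at 6, j ends at 5: the pointers have crossed (j < i), so scanning stops.

Swap pivot arr[0] with arr[5] to place pivot at position 5: [9, 5, 2, 5, 14, 22, 26]
Pivot position: 5

After partitioning with pivot 22, the array becomes [9, 5, 2, 5, 14, 22, 26]. The pivot is placed at index 5. All elements to the left of the pivot are <= 22, and all elements to the right are > 22.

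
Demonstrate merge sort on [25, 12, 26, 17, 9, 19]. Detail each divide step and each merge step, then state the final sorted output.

Merge sort trace:

Split: [25, 12, 26, 17, 9, 19] -> [25, 12, 26] and [17, 9, 19]
  Split: [25, 12, 26] -> [25] and [12, 26]
    Split: [12, 26] -> [12] and [26]
    Merge: [12] + [26] -> [12, 26]
  Merge: [25] + [12, 26] -> [12, 25, 26]
  Split: [17, 9, 19] -> [17] and [9, 19]
    Split: [9, 19] -> [9] and [19]
    Merge: [9] + [19] -> [9, 19]
  Merge: [17] + [9, 19] -> [9, 17, 19]
Merge: [12, 25, 26] + [9, 17, 19] -> [9, 12, 17, 19, 25, 26]

Final sorted array: [9, 12, 17, 19, 25, 26]

The merge sort proceeds by recursively splitting the array and merging sorted halves.
After all merges, the sorted array is [9, 12, 17, 19, 25, 26].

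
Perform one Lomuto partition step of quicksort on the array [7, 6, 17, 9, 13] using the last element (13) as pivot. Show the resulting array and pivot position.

Lomuto partition with pivot = 13:

Initial array: [7, 6, 17, 9, 13]

arr[0]=7 <= 13: swap with position 0, array becomes [7, 6, 17, 9, 13]
arr[1]=6 <= 13: swap with position 1, array becomes [7, 6, 17, 9, 13]
arr[2]=17 > 13: no swap
arr[3]=9 <= 13: swap with position 2, array becomes [7, 6, 9, 17, 13]

Place pivot at position 3: [7, 6, 9, 13, 17]
Pivot position: 3

After partitioning with pivot 13, the array becomes [7, 6, 9, 13, 17]. The pivot is placed at index 3. All elements to the left of the pivot are <= 13, and all elements to the right are > 13.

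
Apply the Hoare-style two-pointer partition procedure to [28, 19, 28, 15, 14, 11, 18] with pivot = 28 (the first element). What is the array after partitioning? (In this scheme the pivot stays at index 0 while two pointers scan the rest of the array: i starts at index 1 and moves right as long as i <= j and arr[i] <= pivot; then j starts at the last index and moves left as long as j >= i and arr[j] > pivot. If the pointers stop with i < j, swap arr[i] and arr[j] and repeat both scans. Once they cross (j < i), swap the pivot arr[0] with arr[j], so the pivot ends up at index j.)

Hoare-style two-pointer partition with pivot = 28:

Initial array: [28, 19, 28, 15, 14, 11, 18]

Pointers start at i = 1, j = 6.
i ends at 7, j ends at 6: the pointers have crossed (j < i), so scanning stops.

Swap pivot arr[0] with arr[6] to place pivot at position 6: [18, 19, 28, 15, 14, 11, 28]
Pivot position: 6

After partitioning with pivot 28, the array becomes [18, 19, 28, 15, 14, 11, 28]. The pivot is placed at index 6. All elements to the left of the pivot are <= 28, and all elements to the right are > 28.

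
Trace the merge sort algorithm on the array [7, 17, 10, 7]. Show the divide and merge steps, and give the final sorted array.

Merge sort trace:

Split: [7, 17, 10, 7] -> [7, 17] and [10, 7]
  Split: [7, 17] -> [7] and [17]
  Merge: [7] + [17] -> [7, 17]
  Split: [10, 7] -> [10] and [7]
  Merge: [10] + [7] -> [7, 10]
Merge: [7, 17] + [7, 10] -> [7, 7, 10, 17]

Final sorted array: [7, 7, 10, 17]

The merge sort proceeds by recursively splitting the array and merging sorted halves.
After all merges, the sorted array is [7, 7, 10, 17].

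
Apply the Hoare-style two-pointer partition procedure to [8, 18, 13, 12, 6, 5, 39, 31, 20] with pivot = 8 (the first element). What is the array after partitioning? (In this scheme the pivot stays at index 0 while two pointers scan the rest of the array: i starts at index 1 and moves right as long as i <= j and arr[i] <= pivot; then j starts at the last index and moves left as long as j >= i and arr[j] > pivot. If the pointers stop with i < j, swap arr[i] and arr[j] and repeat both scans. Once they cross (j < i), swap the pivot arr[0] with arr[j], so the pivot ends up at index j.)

Hoare-style two-pointer partition with pivot = 8:

Initial array: [8, 18, 13, 12, 6, 5, 39, 31, 20]

Pointers start at i = 1, j = 8.
i stops at index 1 (arr[1]=18 > 8), j stops at index 5 (arr[5]=5 <= 8): swap arr[1] and arr[5], array becomes [8, 5, 13, 12, 6, 18, 39, 31, 20]
i stops at index 2 (arr[2]=13 > 8), j stops at index 4 (arr[4]=6 <= 8): swap arr[2] and arr[4], array becomes [8, 5, 6, 12, 13, 18, 39, 31, 20]
i ends at 3, j ends at 2: the pointers have crossed (j < i), so scanning stops.

Swap pivot arr[0] with arr[2] to place pivot at position 2: [6, 5, 8, 12, 13, 18, 39, 31, 20]
Pivot position: 2

After partitioning with pivot 8, the array becomes [6, 5, 8, 12, 13, 18, 39, 31, 20]. The pivot is placed at index 2. All elements to the left of the pivot are <= 8, and all elements to the right are > 8.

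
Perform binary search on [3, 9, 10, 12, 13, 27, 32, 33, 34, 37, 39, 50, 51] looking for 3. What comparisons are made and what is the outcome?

Binary search for 3 in [3, 9, 10, 12, 13, 27, 32, 33, 34, 37, 39, 50, 51]:

lo=0, hi=12, mid=6, arr[mid]=32 -> 32 > 3, search left half
lo=0, hi=5, mid=2, arr[mid]=10 -> 10 > 3, search left half
lo=0, hi=1, mid=0, arr[mid]=3 -> Found target at index 0!

Binary search finds 3 at index 0 after 3 comparisons. The search repeatedly halves the search space by comparing with the middle element.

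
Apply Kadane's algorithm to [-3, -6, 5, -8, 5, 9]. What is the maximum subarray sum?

Using Kadane's algorithm on [-3, -6, 5, -8, 5, 9]:

Scanning through the array:
Position 1 (value -6): max_ending_here = -6, max_so_far = -3
Position 2 (value 5): max_ending_here = 5, max_so_far = 5
Position 3 (value -8): max_ending_here = -3, max_so_far = 5
Position 4 (value 5): max_ending_here = 5, max_so_far = 5
Position 5 (value 9): max_ending_here = 14, max_so_far = 14

Maximum subarray: [5, 9]
Maximum sum: 14

The maximum subarray is [5, 9] with sum 14. This subarray runs from index 4 to index 5.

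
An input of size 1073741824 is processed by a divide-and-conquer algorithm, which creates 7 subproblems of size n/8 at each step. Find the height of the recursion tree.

For divide and conquer with division factor 8:

Problem sizes at each level:
Level 0: 1073741824
Level 1: 134217728
Level 2: 16777216
Level 3: 2097152
Level 4: 262144
Level 5: 32768
Level 6: 4096
Level 7: 512
Level 8: 64
Level 9: 8
Level 10: 1

The root is level 0 and the size-1 base case is level 10 (the tree spans levels 0 through 10, i.e. 11 levels counting the root), so the depth is the number of divisions: log_8(1073741824) = 10

The recursion tree depth is log_8(1073741824) = 10. At each level, the problem size is divided by 8, so it takes 10 divisions to reduce to a base case of size 1. The algorithm makes 7 recursive calls at each level.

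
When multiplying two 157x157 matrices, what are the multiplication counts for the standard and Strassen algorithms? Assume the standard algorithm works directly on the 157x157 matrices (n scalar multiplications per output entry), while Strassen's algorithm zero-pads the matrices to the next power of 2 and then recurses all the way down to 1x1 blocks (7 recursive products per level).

Matrix multiplication for 157x157 matrices:

Strassen's algorithm requires power-of-2 dimensions. Pad 157x157 to 256x256 (next power of 2).

Standard algorithm: 157^3 = 3869893 multiplications
Strassen's algorithm: 7^(log2(256)) = 7^8 = 5764801 multiplications
Difference: 3869893 - 5764801 = -1894908 (Strassen uses MORE here due to padding overhead — for small or just-over-power-of-2 n, padding can outweigh the per-level savings)

Standard: 3869893 multiplications (157^3). Strassen: 5764801 multiplications (7^8, after padding to 256x256). Strassen reduces 8 recursive multiplications to 7 at each level.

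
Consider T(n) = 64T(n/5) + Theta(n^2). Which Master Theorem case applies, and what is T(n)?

Master Theorem for T(n) = 64T(n/5) + O(n^2):

a = 64, b = 5, c = 2
log_b(a) = log_5(64) = 2.5841

Case 1: c = 2 < log_5(64) = 2.5841
T(n) = O(n^(log_5 64))

For T(n) = 64T(n/5) + O(n^2): log_5(64) = 2.5841. This is Case 1 of the Master Theorem (c < log_b(a), work dominated by leaves), giving O(n^(log_5 64)).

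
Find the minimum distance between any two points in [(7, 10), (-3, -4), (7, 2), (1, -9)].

Computing all pairwise distances among 4 points:

d((7, 10), (-3, -4)) = 17.2047
d((7, 10), (7, 2)) = 8.0
d((7, 10), (1, -9)) = 19.9249
d((-3, -4), (7, 2)) = 11.6619
d((-3, -4), (1, -9)) = 6.4031 <-- minimum
d((7, 2), (1, -9)) = 12.53

Closest pair: (-3, -4) and (1, -9) with distance 6.4031

The closest pair is (-3, -4) and (1, -9) with Euclidean distance 6.4031. For 4 points, brute-force pairwise comparison is shown above. For large n, the divide-and-conquer algorithm (sort by x, recurse on halves, check the dividing strip) achieves O(n log n).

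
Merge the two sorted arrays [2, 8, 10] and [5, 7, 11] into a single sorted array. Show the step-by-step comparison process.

Merging process:

Compare 2 vs 5: take 2 from left. Merged: [2]
Compare 8 vs 5: take 5 from right. Merged: [2, 5]
Compare 8 vs 7: take 7 from right. Merged: [2, 5, 7]
Compare 8 vs 11: take 8 from left. Merged: [2, 5, 7, 8]
Compare 10 vs 11: take 10 from left. Merged: [2, 5, 7, 8, 10]
Append remaining from right: [11]. Merged: [2, 5, 7, 8, 10, 11]

Final merged array: [2, 5, 7, 8, 10, 11]
Total comparisons: 5

The merged array is [2, 5, 7, 8, 10, 11], requiring 5 comparisons. The merge step runs in O(n) time where n is the total number of elements.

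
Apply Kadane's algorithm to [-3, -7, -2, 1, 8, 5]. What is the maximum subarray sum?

Using Kadane's algorithm on [-3, -7, -2, 1, 8, 5]:

Scanning through the array:
Position 1 (value -7): max_ending_here = -7, max_so_far = -3
Position 2 (value -2): max_ending_here = -2, max_so_far = -2
Position 3 (value 1): max_ending_here = 1, max_so_far = 1
Position 4 (value 8): max_ending_here = 9, max_so_far = 9
Position 5 (value 5): max_ending_here = 14, max_so_far = 14

Maximum subarray: [1, 8, 5]
Maximum sum: 14

The maximum subarray is [1, 8, 5] with sum 14. This subarray runs from index 3 to index 5.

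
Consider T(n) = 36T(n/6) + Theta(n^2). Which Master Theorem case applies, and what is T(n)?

Master Theorem for T(n) = 36T(n/6) + O(n^2):

a = 36, b = 6, c = 2
log_b(a) = log_6(36) = 2.0000

Case 2: c = 2 = log_6(36) = 2.0000
T(n) = O(n^2 log n) = O(n^2 log n)

For T(n) = 36T(n/6) + O(n^2): log_6(36) = 2.0000. This is Case 2 of the Master Theorem (c = log_b(a), equal work at all levels), giving O(n^2 log n).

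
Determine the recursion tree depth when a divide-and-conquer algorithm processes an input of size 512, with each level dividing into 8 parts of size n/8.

For divide and conquer with division factor 8:

Problem sizes at each level:
Level 0: 512
Level 1: 64
Level 2: 8
Level 3: 1

The root is level 0 and the size-1 base case is level 3 (the tree spans levels 0 through 3, i.e. 4 levels counting the root), so the depth is the number of divisions: log_8(512) = 3

The recursion tree depth is log_8(512) = 3. At each level, the problem size is divided by 8, so it takes 3 divisions to reduce to a base case of size 1. The algorithm makes 8 recursive calls at each level.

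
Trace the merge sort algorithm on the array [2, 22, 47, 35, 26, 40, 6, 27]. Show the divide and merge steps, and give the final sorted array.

Merge sort trace:

Split: [2, 22, 47, 35, 26, 40, 6, 27] -> [2, 22, 47, 35] and [26, 40, 6, 27]
  Split: [2, 22, 47, 35] -> [2, 22] and [47, 35]
    Split: [2, 22] -> [2] and [22]
    Merge: [2] + [22] -> [2, 22]
    Split: [47, 35] -> [47] and [35]
    Merge: [47] + [35] -> [35, 47]
  Merge: [2, 22] + [35, 47] -> [2, 22, 35, 47]
  Split: [26, 40, 6, 27] -> [26, 40] and [6, 27]
    Split: [26, 40] -> [26] and [40]
    Merge: [26] + [40] -> [26, 40]
    Split: [6, 27] -> [6] and [27]
    Merge: [6] + [27] -> [6, 27]
  Merge: [26, 40] + [6, 27] -> [6, 26, 27, 40]
Merge: [2, 22, 35, 47] + [6, 26, 27, 40] -> [2, 6, 22, 26, 27, 35, 40, 47]

Final sorted array: [2, 6, 22, 26, 27, 35, 40, 47]

The merge sort proceeds by recursively splitting the array and merging sorted halves.
After all merges, the sorted array is [2, 6, 22, 26, 27, 35, 40, 47].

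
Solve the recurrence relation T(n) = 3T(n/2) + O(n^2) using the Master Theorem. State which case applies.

Master Theorem for T(n) = 3T(n/2) + O(n^2):

a = 3, b = 2, c = 2
log_b(a) = log_2(3) = 1.5850

Case 3: c = 2 > log_2(3) = 1.5850
T(n) = O(n^2) = O(n^2)

For T(n) = 3T(n/2) + O(n^2): log_2(3) = 1.5850. This is Case 3 of the Master Theorem (c > log_b(a), work dominated by root), giving O(n^2).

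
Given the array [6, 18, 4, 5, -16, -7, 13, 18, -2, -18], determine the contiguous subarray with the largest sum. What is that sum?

Using Kadane's algorithm on [6, 18, 4, 5, -16, -7, 13, 18, -2, -18]:

Scanning through the array:
Position 1 (value 18): max_ending_here = 24, max_so_far = 24
Position 2 (value 4): max_ending_here = 28, max_so_far = 28
Position 3 (value 5): max_ending_here = 33, max_so_far = 33
Position 4 (value -16): max_ending_here = 17, max_so_far = 33
Position 5 (value -7): max_ending_here = 10, max_so_far = 33
Position 6 (value 13): max_ending_here = 23, max_so_far = 33
Position 7 (value 18): max_ending_here = 41, max_so_far = 41
Position 8 (value -2): max_ending_here = 39, max_so_far = 41
Position 9 (value -18): max_ending_here = 21, max_so_far = 41

Maximum subarray: [6, 18, 4, 5, -16, -7, 13, 18]
Maximum sum: 41

The maximum subarray is [6, 18, 4, 5, -16, -7, 13, 18] with sum 41. This subarray runs from index 0 to index 7.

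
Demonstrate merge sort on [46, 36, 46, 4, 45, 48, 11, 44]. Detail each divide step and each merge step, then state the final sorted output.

Merge sort trace:

Split: [46, 36, 46, 4, 45, 48, 11, 44] -> [46, 36, 46, 4] and [45, 48, 11, 44]
  Split: [46, 36, 46, 4] -> [46, 36] and [46, 4]
    Split: [46, 36] -> [46] and [36]
    Merge: [46] + [36] -> [36, 46]
    Split: [46, 4] -> [46] and [4]
    Merge: [46] + [4] -> [4, 46]
  Merge: [36, 46] + [4, 46] -> [4, 36, 46, 46]
  Split: [45, 48, 11, 44] -> [45, 48] and [11, 44]
    Split: [45, 48] -> [45] and [48]
    Merge: [45] + [48] -> [45, 48]
    Split: [11, 44] -> [11] and [44]
    Merge: [11] + [44] -> [11, 44]
  Merge: [45, 48] + [11, 44] -> [11, 44, 45, 48]
Merge: [4, 36, 46, 46] + [11, 44, 45, 48] -> [4, 11, 36, 44, 45, 46, 46, 48]

Final sorted array: [4, 11, 36, 44, 45, 46, 46, 48]

The merge sort proceeds by recursively splitting the array and merging sorted halves.
After all merges, the sorted array is [4, 11, 36, 44, 45, 46, 46, 48].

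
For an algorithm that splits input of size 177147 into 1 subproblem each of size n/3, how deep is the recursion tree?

For divide and conquer with division factor 3:

Problem sizes at each level:
Level 0: 177147
Level 1: 59049
Level 2: 19683
Level 3: 6561
Level 4: 2187
Level 5: 729
Level 6: 243
Level 7: 81
Level 8: 27
Level 9: 9
Level 10: 3
Level 11: 1

The root is level 0 and the size-1 base case is level 11 (the tree spans levels 0 through 11, i.e. 12 levels counting the root), so the depth is the number of divisions: log_3(177147) = 11

The recursion tree depth is log_3(177147) = 11. At each level, the problem size is divided by 3, so it takes 11 divisions to reduce to a base case of size 1. The algorithm makes 1 recursive call at each level.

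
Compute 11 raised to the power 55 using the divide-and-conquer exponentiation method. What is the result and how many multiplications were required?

Computing 11^55 by squaring (build up from 11^1; each line after the first costs one multiplication):

11^1 = 11
11^2 = (11^1)^2 = 11^2 = 121
11^3 = 11 * 11^2 = 11 * 121 = 1331
11^6 = (11^3)^2 = 1331^2 = 1771561
11^12 = (11^6)^2 = 1771561^2 = 3138428376721
11^13 = 11 * 11^12 = 11 * 3138428376721 = 34522712143931
11^26 = (11^13)^2 = 34522712143931^2 = 1191817653772720942460132761
11^27 = 11 * 11^26 = 11 * 1191817653772720942460132761 = 13109994191499930367061460371
11^54 = (11^27)^2 = 13109994191499930367061460371^2 = 171871947701161912897410416779483616222663749691203457641
11^55 = 11 * 11^54 = 11 * 171871947701161912897410416779483616222663749691203457641 = 1890591424712781041871514584574319778449301246603238034051

Result: 1890591424712781041871514584574319778449301246603238034051
Multiplications needed: 9 (9 lines after 11^1)

11^55 = 1890591424712781041871514584574319778449301246603238034051. Using exponentiation by squaring, this requires 9 multiplications. The key idea: if the exponent is even, square the half-power; if odd, multiply by the base once.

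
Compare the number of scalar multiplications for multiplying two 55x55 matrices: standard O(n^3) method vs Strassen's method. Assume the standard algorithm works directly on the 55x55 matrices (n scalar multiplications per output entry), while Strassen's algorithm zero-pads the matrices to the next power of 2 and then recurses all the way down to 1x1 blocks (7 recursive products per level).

Matrix multiplication for 55x55 matrices:

Strassen's algorithm requires power-of-2 dimensions. Pad 55x55 to 64x64 (next power of 2).

Standard algorithm: 55^3 = 166375 multiplications
Strassen's algorithm: 7^(log2(64)) = 7^6 = 117649 multiplications
Savings: 166375 - 117649 = 48726 multiplications

Standard: 166375 multiplications (55^3). Strassen: 117649 multiplications (7^6, after padding to 64x64). Strassen reduces 8 recursive multiplications to 7 at each level.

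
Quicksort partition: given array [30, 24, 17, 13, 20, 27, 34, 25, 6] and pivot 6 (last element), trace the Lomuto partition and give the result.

Lomuto partition with pivot = 6:

Initial array: [30, 24, 17, 13, 20, 27, 34, 25, 6]

arr[0]=30 > 6: no swap
arr[1]=24 > 6: no swap
arr[2]=17 > 6: no swap
arr[3]=13 > 6: no swap
arr[4]=20 > 6: no swap
arr[5]=27 > 6: no swap
arr[6]=34 > 6: no swap
arr[7]=25 > 6: no swap

Place pivot at position 0: [6, 24, 17, 13, 20, 27, 34, 25, 30]
Pivot position: 0

After partitioning with pivot 6, the array becomes [6, 24, 17, 13, 20, 27, 34, 25, 30]. The pivot is placed at index 0. All elements to the left of the pivot are <= 6, and all elements to the right are > 6.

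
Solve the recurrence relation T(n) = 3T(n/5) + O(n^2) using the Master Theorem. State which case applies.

Master Theorem for T(n) = 3T(n/5) + O(n^2):

a = 3, b = 5, c = 2
log_b(a) = log_5(3) = 0.6826

Case 3: c = 2 > log_5(3) = 0.6826
T(n) = O(n^2) = O(n^2)

For T(n) = 3T(n/5) + O(n^2): log_5(3) = 0.6826. This is Case 3 of the Master Theorem (c > log_b(a), work dominated by root), giving O(n^2).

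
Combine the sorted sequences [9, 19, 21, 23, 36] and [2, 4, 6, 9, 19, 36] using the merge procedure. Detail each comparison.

Merging process:

Compare 9 vs 2: take 2 from right. Merged: [2]
Compare 9 vs 4: take 4 from right. Merged: [2, 4]
Compare 9 vs 6: take 6 from right. Merged: [2, 4, 6]
Compare 9 vs 9: take 9 from left. Merged: [2, 4, 6, 9]
Compare 19 vs 9: take 9 from right. Merged: [2, 4, 6, 9, 9]
Compare 19 vs 19: take 19 from left. Merged: [2, 4, 6, 9, 9, 19]
Compare 21 vs 19: take 19 from right. Merged: [2, 4, 6, 9, 9, 19, 19]
Compare 21 vs 36: take 21 from left. Merged: [2, 4, 6, 9, 9, 19, 19, 21]
Compare 23 vs 36: take 23 from left. Merged: [2, 4, 6, 9, 9, 19, 19, 21, 23]
Compare 36 vs 36: take 36 from left. Merged: [2, 4, 6, 9, 9, 19, 19, 21, 23, 36]
Append remaining from right: [36]. Merged: [2, 4, 6, 9, 9, 19, 19, 21, 23, 36, 36]

Final merged array: [2, 4, 6, 9, 9, 19, 19, 21, 23, 36, 36]
Total comparisons: 10

The merged array is [2, 4, 6, 9, 9, 19, 19, 21, 23, 36, 36], requiring 10 comparisons. The merge step runs in O(n) time where n is the total number of elements.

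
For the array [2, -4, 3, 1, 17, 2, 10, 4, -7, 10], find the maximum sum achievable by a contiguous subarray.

Using Kadane's algorithm on [2, -4, 3, 1, 17, 2, 10, 4, -7, 10]:

Scanning through the array:
Position 1 (value -4): max_ending_here = -2, max_so_far = 2
Position 2 (value 3): max_ending_here = 3, max_so_far = 3
Position 3 (value 1): max_ending_here = 4, max_so_far = 4
Position 4 (value 17): max_ending_here = 21, max_so_far = 21
Position 5 (value 2): max_ending_here = 23, max_so_far = 23
Position 6 (value 10): max_ending_here = 33, max_so_far = 33
Position 7 (value 4): max_ending_here = 37, max_so_far = 37
Position 8 (value -7): max_ending_here = 30, max_so_far = 37
Position 9 (value 10): max_ending_here = 40, max_so_far = 40

Maximum subarray: [3, 1, 17, 2, 10, 4, -7, 10]
Maximum sum: 40

The maximum subarray is [3, 1, 17, 2, 10, 4, -7, 10] with sum 40. This subarray runs from index 2 to index 9.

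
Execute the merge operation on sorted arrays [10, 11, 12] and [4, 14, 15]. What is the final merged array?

Merging process:

Compare 10 vs 4: take 4 from right. Merged: [4]
Compare 10 vs 14: take 10 from left. Merged: [4, 10]
Compare 11 vs 14: take 11 from left. Merged: [4, 10, 11]
Compare 12 vs 14: take 12 from left. Merged: [4, 10, 11, 12]
Append remaining from right: [14, 15]. Merged: [4, 10, 11, 12, 14, 15]

Final merged array: [4, 10, 11, 12, 14, 15]
Total comparisons: 4

The merged array is [4, 10, 11, 12, 14, 15], requiring 4 comparisons. The merge step runs in O(n) time where n is the total number of elements.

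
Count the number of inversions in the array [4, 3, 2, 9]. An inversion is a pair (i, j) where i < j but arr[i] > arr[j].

Finding inversions in [4, 3, 2, 9]:

(0, 1): arr[0]=4 > arr[1]=3
(0, 2): arr[0]=4 > arr[2]=2
(1, 2): arr[1]=3 > arr[2]=2

Total inversions: 3

The array has 3 inversion(s): (0,1), (0,2), (1,2). Each pair (i,j) satisfies i < j and arr[i] > arr[j].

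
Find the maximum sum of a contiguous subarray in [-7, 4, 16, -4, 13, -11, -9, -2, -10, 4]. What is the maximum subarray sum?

Using Kadane's algorithm on [-7, 4, 16, -4, 13, -11, -9, -2, -10, 4]:

Scanning through the array:
Position 1 (value 4): max_ending_here = 4, max_so_far = 4
Position 2 (value 16): max_ending_here = 20, max_so_far = 20
Position 3 (value -4): max_ending_here = 16, max_so_far = 20
Position 4 (value 13): max_ending_here = 29, max_so_far = 29
Position 5 (value -11): max_ending_here = 18, max_so_far = 29
Position 6 (value -9): max_ending_here = 9, max_so_far = 29
Position 7 (value -2): max_ending_here = 7, max_so_far = 29
Position 8 (value -10): max_ending_here = -3, max_so_far = 29
Position 9 (value 4): max_ending_here = 4, max_so_far = 29

Maximum subarray: [4, 16, -4, 13]
Maximum sum: 29

The maximum subarray is [4, 16, -4, 13] with sum 29. This subarray runs from index 1 to index 4.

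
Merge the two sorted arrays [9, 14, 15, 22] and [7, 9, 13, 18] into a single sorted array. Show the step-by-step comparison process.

Merging process:

Compare 9 vs 7: take 7 from right. Merged: [7]
Compare 9 vs 9: take 9 from left. Merged: [7, 9]
Compare 14 vs 9: take 9 from right. Merged: [7, 9, 9]
Compare 14 vs 13: take 13 from right. Merged: [7, 9, 9, 13]
Compare 14 vs 18: take 14 from left. Merged: [7, 9, 9, 13, 14]
Compare 15 vs 18: take 15 from left. Merged: [7, 9, 9, 13, 14, 15]
Compare 22 vs 18: take 18 from right. Merged: [7, 9, 9, 13, 14, 15, 18]
Append remaining from left: [22]. Merged: [7, 9, 9, 13, 14, 15, 18, 22]

Final merged array: [7, 9, 9, 13, 14, 15, 18, 22]
Total comparisons: 7

The merged array is [7, 9, 9, 13, 14, 15, 18, 22], requiring 7 comparisons. The merge step runs in O(n) time where n is the total number of elements.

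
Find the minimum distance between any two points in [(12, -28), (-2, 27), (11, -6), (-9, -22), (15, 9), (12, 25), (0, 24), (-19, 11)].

Computing all pairwise distances among 8 points:

d((12, -28), (-2, 27)) = 56.7539
d((12, -28), (11, -6)) = 22.0227
d((12, -28), (-9, -22)) = 21.8403
d((12, -28), (15, 9)) = 37.1214
d((12, -28), (12, 25)) = 53.0
d((12, -28), (0, 24)) = 53.3667
d((12, -28), (-19, 11)) = 49.8197
d((-2, 27), (11, -6)) = 35.4683
d((-2, 27), (-9, -22)) = 49.4975
d((-2, 27), (15, 9)) = 24.7588
d((-2, 27), (12, 25)) = 14.1421
d((-2, 27), (0, 24)) = 3.6056 <-- minimum
d((-2, 27), (-19, 11)) = 23.3452
d((11, -6), (-9, -22)) = 25.6125
d((11, -6), (15, 9)) = 15.5242
d((11, -6), (12, 25)) = 31.0161
d((11, -6), (0, 24)) = 31.9531
d((11, -6), (-19, 11)) = 34.4819
d((-9, -22), (15, 9)) = 39.2046
d((-9, -22), (12, 25)) = 51.4782
d((-9, -22), (0, 24)) = 46.8722
d((-9, -22), (-19, 11)) = 34.4819
d((15, 9), (12, 25)) = 16.2788
d((15, 9), (0, 24)) = 21.2132
d((15, 9), (-19, 11)) = 34.0588
d((12, 25), (0, 24)) = 12.0416
d((12, 25), (-19, 11)) = 34.0147
d((0, 24), (-19, 11)) = 23.0217

Closest pair: (-2, 27) and (0, 24) with distance 3.6056

The closest pair is (-2, 27) and (0, 24) with Euclidean distance 3.6056. For 8 points, brute-force pairwise comparison is shown above. For large n, the divide-and-conquer algorithm (sort by x, recurse on halves, check the dividing strip) achieves O(n log n).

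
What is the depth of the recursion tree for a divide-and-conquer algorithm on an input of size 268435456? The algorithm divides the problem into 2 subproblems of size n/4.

For divide and conquer with division factor 4:

Problem sizes at each level:
Level 0: 268435456
Level 1: 67108864
Level 2: 16777216
Level 3: 4194304
Level 4: 1048576
Level 5: 262144
Level 6: 65536
Level 7: 16384
Level 8: 4096
Level 9: 1024
Level 10: 256
Level 11: 64
Level 12: 16
Level 13: 4
Level 14: 1

The root is level 0 and the size-1 base case is level 14 (the tree spans levels 0 through 14, i.e. 15 levels counting the root), so the depth is the number of divisions: log_4(268435456) = 14

The recursion tree depth is log_4(268435456) = 14. At each level, the problem size is divided by 4, so it takes 14 divisions to reduce to a base case of size 1. The algorithm makes 2 recursive calls at each level.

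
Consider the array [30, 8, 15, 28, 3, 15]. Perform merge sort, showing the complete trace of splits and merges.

Merge sort trace:

Split: [30, 8, 15, 28, 3, 15] -> [30, 8, 15] and [28, 3, 15]
  Split: [30, 8, 15] -> [30] and [8, 15]
    Split: [8, 15] -> [8] and [15]
    Merge: [8] + [15] -> [8, 15]
  Merge: [30] + [8, 15] -> [8, 15, 30]
  Split: [28, 3, 15] -> [28] and [3, 15]
    Split: [3, 15] -> [3] and [15]
    Merge: [3] + [15] -> [3, 15]
  Merge: [28] + [3, 15] -> [3, 15, 28]
Merge: [8, 15, 30] + [3, 15, 28] -> [3, 8, 15, 15, 28, 30]

Final sorted array: [3, 8, 15, 15, 28, 30]

The merge sort proceeds by recursively splitting the array and merging sorted halves.
After all merges, the sorted array is [3, 8, 15, 15, 28, 30].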